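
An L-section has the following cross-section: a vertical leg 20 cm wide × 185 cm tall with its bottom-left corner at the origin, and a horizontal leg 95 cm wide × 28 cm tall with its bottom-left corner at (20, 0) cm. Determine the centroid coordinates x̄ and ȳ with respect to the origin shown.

x̄ = 34.05 cm, ȳ = 59.67 cm

Part | A | x̄ᵢ | ȳᵢ | A·x̄ᵢ | A·ȳᵢ
vertical leg | 3700.00 | 10.00 | 92.50 | 37000.00 | 342250.00
horizontal leg | 2660.00 | 67.50 | 14.00 | 179550.00 | 37240.00
Σ | 6360.00 |  |  | 216550.00 | 379490.00
x̄ = 216550.00 / 6360.00 = 34.05 cm
ȳ = 379490.00 / 6360.00 = 59.67 cm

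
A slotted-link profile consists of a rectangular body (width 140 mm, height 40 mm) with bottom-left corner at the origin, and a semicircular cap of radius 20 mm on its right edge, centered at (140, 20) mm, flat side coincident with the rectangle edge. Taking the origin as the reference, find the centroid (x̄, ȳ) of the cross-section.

rectangular body: A = 140 × 40 = 5600.00, centroid at (70.00, 20.00).
semicircular end: A = ½π·20² = 628.32, centroid at (148.49, 20.00).
ΣA = 6228.32 mm², ΣAx̄ = 485297.93 mm³, ΣAȳ = 124566.37 mm³.
x̄ = 485297.93/6228.32 = 77.92 mm; ȳ = 124566.37/6228.32 = 20.00 mm.

x̄ = 77.92 mm, ȳ = 20.00 mm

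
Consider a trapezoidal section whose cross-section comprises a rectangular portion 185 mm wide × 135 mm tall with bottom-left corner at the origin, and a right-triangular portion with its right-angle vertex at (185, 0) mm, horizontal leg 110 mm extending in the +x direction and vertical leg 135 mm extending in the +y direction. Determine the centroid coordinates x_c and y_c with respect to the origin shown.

Part | A | x̄ᵢ | ȳᵢ | A·x̄ᵢ | A·ȳᵢ
rectangular portion | 24975.00 | 92.50 | 67.50 | 2310187.50 | 1685812.50
triangular portion | 7425.00 | 221.67 | 45.00 | 1645875.00 | 334125.00
Σ | 32400.00 |  |  | 3956062.50 | 2019937.50
x_c = 3956062.50 / 32400.00 = 122.10 mm
y_c = 2019937.50 / 32400.00 = 62.34 mm

x_c = 122.10 mm, y_c = 62.34 mm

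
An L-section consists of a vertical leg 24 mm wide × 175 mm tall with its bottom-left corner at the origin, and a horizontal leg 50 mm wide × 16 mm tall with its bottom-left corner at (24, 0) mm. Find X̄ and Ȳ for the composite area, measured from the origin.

vertical leg: A = 24 × 175 = 4200.00, centroid at (12.00, 87.50).
horizontal leg: A = 50 × 16 = 800.00, centroid at (49.00, 8.00).
ΣA = 5000.00 mm²
ΣAX̄ = (4200.00)(12.00) + (800.00)(49.00) = 89600.00 mm³
ΣAȲ = (4200.00)(87.50) + (800.00)(8.00) = 373900.00 mm³
X̄ = 89600.00 / 5000.00 = 17.92 mm
Ȳ = 373900.00 / 5000.00 = 74.78 mm

X̄ = 17.92 mm, Ȳ = 74.78 mm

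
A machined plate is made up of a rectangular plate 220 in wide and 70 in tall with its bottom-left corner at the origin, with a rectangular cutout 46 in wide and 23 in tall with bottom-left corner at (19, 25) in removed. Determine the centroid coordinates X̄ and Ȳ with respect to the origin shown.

X̄ = 115.02 in, Ȳ = 34.89 in

plate: A = 220 × 70 = 15400.00, centroid at (110.00, 35.00).
hole: A = −(46 × 23) = -1058.00, centroid at (42.00, 36.50).
ΣA = 14342.00 in², ΣAX̄ = 1649564.00 in³, ΣAȲ = 500383.00 in³.
X̄ = 1649564.00/14342.00 = 115.02 in; Ȳ = 500383.00/14342.00 = 34.89 in.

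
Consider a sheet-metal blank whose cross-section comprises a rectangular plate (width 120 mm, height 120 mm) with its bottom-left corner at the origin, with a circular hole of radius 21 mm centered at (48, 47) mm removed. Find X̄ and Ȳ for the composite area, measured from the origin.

X̄ = 61.28 mm, Ȳ = 61.38 mm

plate: A = 120 × 120 = 14400.00, centroid at (60.00, 60.00).
hole: A = −π·21² = -1385.44, centroid at (48.00, 47.00).
ΣA = 13014.56 mm², ΣAX̄ = 797498.77 mm³, ΣAȲ = 798884.21 mm³.
X̄ = 797498.77/13014.56 = 61.28 mm; Ȳ = 798884.21/13014.56 = 61.38 mm.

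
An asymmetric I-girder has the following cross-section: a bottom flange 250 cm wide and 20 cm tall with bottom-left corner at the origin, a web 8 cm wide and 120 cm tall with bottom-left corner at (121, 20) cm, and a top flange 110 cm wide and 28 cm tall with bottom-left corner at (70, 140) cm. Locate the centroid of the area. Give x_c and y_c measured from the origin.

bottom flange: A = 250 × 20 = 5000.00, centroid at (125.00, 10.00).
web: A = 8 × 120 = 960.00, centroid at (125.00, 80.00).
top flange: A = 110 × 28 = 3080.00, centroid at (125.00, 154.00).
ΣA = 9040.00 cm²
ΣAx_c = (5000.00)(125.00) + (960.00)(125.00) + (3080.00)(125.00) = 1130000.00 cm³
ΣAy_c = (5000.00)(10.00) + (960.00)(80.00) + (3080.00)(154.00) = 601120.00 cm³
x_c = 1130000.00 / 9040.00 = 125.00 cm
y_c = 601120.00 / 9040.00 = 66.50 cm

x_c = 125.00 cm, y_c = 66.50 cm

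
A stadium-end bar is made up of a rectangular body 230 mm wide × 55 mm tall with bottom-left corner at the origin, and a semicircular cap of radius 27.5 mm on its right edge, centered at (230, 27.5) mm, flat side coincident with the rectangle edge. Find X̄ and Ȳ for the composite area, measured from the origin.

X̄ = 125.87 mm, Ȳ = 27.50 mm

rectangular body: A = 230 × 55 = 12650.00, centroid at (115.00, 27.50).
semicircular end: A = ½π·27.5² = 1187.91, centroid at (241.67, 27.50).
ΣA = 13837.91 mm², ΣAX̄ = 1741834.97 mm³, ΣAȲ = 380542.65 mm³.
X̄ = 1741834.97/13837.91 = 125.87 mm; Ȳ = 380542.65/13837.91 = 27.50 mm.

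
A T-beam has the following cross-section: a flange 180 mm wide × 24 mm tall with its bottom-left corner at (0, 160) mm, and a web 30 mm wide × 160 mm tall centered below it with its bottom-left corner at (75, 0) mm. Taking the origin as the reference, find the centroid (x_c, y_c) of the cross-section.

x_c = 90.00 mm, y_c = 123.58 mm

web: A = 30 × 160 = 4800.00, centroid at (90.00, 80.00).
flange: A = 180 × 24 = 4320.00, centroid at (90.00, 172.00).
ΣA = 9120.00 mm², ΣAx_c = 820800.00 mm³, ΣAy_c = 1127040.00 mm³.
x_c = 820800.00/9120.00 = 90.00 mm; y_c = 1127040.00/9120.00 = 123.58 mm.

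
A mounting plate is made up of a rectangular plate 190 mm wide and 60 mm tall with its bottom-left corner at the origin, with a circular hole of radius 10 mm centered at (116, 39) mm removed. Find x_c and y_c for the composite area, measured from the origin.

Part | A | x̄ᵢ | ȳᵢ | A·x̄ᵢ | A·ȳᵢ
plate | 11400.00 | 95.00 | 30.00 | 1083000.00 | 342000.00
hole | -314.16 | 116.00 | 39.00 | -36442.47 | -12252.21
Σ | 11085.84 |  |  | 1046557.53 | 329747.79
x_c = 1046557.53 / 11085.84 = 94.40 mm
y_c = 329747.79 / 11085.84 = 29.74 mm

x_c = 94.40 mm, y_c = 29.74 mm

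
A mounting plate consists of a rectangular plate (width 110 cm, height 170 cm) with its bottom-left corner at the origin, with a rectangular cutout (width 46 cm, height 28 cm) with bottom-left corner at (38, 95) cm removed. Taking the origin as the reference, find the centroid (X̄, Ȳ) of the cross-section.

X̄ = 54.56 cm, Ȳ = 83.22 cm

plate: A = 110 × 170 = 18700.00, centroid at (55.00, 85.00).
hole: A = −(46 × 28) = -1288.00, centroid at (61.00, 109.00).
ΣA = 17412.00 cm², ΣAX̄ = 949932.00 cm³, ΣAȲ = 1449108.00 cm³.
X̄ = 949932.00/17412.00 = 54.56 cm; Ȳ = 1449108.00/17412.00 = 83.22 cm.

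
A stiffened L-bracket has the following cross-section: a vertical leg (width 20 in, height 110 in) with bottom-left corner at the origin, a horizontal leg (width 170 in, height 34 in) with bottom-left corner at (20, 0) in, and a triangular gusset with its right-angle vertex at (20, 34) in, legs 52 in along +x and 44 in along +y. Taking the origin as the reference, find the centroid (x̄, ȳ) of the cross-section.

x̄ = 73.61 in, ȳ = 30.13 in

vertical leg: A = 20 × 110 = 2200.00, centroid at (10.00, 55.00).
horizontal leg: A = 170 × 34 = 5780.00, centroid at (105.00, 17.00).
gusset: A = ½·52·44 = 1144.00, centroid at (37.33, 48.67).
ΣA = 9124.00 in², ΣAx̄ = 671609.33 in³, ΣAȳ = 274934.67 in³.
x̄ = 671609.33/9124.00 = 73.61 in; ȳ = 274934.67/9124.00 = 30.13 in.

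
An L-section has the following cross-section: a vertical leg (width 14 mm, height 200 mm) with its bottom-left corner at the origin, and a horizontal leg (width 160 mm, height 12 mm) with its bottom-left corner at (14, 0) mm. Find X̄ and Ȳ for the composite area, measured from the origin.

X̄ = 42.39 mm, Ȳ = 61.76 mm

vertical leg: A = 14 × 200 = 2800.00, centroid at (7.00, 100.00).
horizontal leg: A = 160 × 12 = 1920.00, centroid at (94.00, 6.00).
ΣA = 4720.00 mm²
ΣAX̄ = (2800.00)(7.00) + (1920.00)(94.00) = 200080.00 mm³
ΣAȲ = (2800.00)(100.00) + (1920.00)(6.00) = 291520.00 mm³
X̄ = 200080.00 / 4720.00 = 42.39 mm
Ȳ = 291520.00 / 4720.00 = 61.76 mm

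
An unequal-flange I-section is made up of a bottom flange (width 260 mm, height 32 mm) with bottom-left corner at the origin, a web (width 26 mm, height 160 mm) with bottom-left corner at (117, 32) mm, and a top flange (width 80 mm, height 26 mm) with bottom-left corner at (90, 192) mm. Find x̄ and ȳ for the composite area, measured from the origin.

x̄ = 130.00 mm, ȳ = 70.43 mm

Part | A | x̄ᵢ | ȳᵢ | A·x̄ᵢ | A·ȳᵢ
bottom flange | 8320.00 | 130.00 | 16.00 | 1081600.00 | 133120.00
web | 4160.00 | 130.00 | 112.00 | 540800.00 | 465920.00
top flange | 2080.00 | 130.00 | 205.00 | 270400.00 | 426400.00
Σ | 14560.00 |  |  | 1892800.00 | 1025440.00
x̄ = 1892800.00 / 14560.00 = 130.00 mm
ȳ = 1025440.00 / 14560.00 = 70.43 mm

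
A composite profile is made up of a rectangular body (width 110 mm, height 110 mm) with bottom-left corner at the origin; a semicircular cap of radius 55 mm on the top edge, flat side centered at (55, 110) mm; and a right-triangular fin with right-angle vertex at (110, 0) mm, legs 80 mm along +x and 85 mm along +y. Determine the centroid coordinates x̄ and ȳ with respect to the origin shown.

x̄ = 68.71 mm, ȳ = 68.90 mm

rectangular body: A = 110 × 110 = 12100.00, centroid at (55.00, 55.00).
semicircular top: A = ½π·55² = 4751.66, centroid at (55.00, 133.34).
triangular fin: A = ½·80·85 = 3400.00, centroid at (136.67, 28.33).
ΣA = 20251.66 mm²
ΣAx̄ = (12100.00)(55.00) + (4751.66)(55.00) + (3400.00)(136.67) = 1391507.91 mm³
ΣAȳ = (12100.00)(55.00) + (4751.66)(133.34) + (3400.00)(28.33) = 1395432.48 mm³
x̄ = 1391507.91 / 20251.66 = 68.71 mm
ȳ = 1395432.48 / 20251.66 = 68.90 mm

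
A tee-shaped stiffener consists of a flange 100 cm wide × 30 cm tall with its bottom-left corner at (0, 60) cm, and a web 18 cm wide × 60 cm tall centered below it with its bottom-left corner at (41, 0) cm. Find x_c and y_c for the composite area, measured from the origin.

web: A = 18 × 60 = 1080.00, centroid at (50.00, 30.00).
flange: A = 100 × 30 = 3000.00, centroid at (50.00, 75.00).
ΣA = 4080.00 cm²
ΣAx_c = (1080.00)(50.00) + (3000.00)(50.00) = 204000.00 cm³
ΣAy_c = (1080.00)(30.00) + (3000.00)(75.00) = 257400.00 cm³
x_c = 204000.00 / 4080.00 = 50.00 cm
y_c = 257400.00 / 4080.00 = 63.09 cm

x_c = 50.00 cm, y_c = 63.09 cm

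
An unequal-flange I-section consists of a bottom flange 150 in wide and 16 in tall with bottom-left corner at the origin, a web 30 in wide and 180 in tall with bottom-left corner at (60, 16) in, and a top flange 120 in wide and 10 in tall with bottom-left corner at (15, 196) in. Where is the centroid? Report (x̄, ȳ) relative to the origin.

Part | A | x̄ᵢ | ȳᵢ | A·x̄ᵢ | A·ȳᵢ
bottom flange | 2400.00 | 75.00 | 8.00 | 180000.00 | 19200.00
web | 5400.00 | 75.00 | 106.00 | 405000.00 | 572400.00
top flange | 1200.00 | 75.00 | 201.00 | 90000.00 | 241200.00
Σ | 9000.00 |  |  | 675000.00 | 832800.00
x̄ = 675000.00 / 9000.00 = 75.00 in
ȳ = 832800.00 / 9000.00 = 92.53 in

x̄ = 75.00 in, ȳ = 92.53 in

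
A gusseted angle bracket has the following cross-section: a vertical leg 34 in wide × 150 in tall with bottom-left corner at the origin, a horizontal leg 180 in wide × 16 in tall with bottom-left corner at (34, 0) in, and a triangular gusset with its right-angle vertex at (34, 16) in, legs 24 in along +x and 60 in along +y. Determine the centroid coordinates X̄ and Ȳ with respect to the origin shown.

X̄ = 54.49 in, Ȳ = 49.59 in

Part | A | x̄ᵢ | ȳᵢ | A·x̄ᵢ | A·ȳᵢ
vertical leg | 5100.00 | 17.00 | 75.00 | 86700.00 | 382500.00
horizontal leg | 2880.00 | 124.00 | 8.00 | 357120.00 | 23040.00
gusset | 720.00 | 42.00 | 36.00 | 30240.00 | 25920.00
Σ | 8700.00 |  |  | 474060.00 | 431460.00
X̄ = 474060.00 / 8700.00 = 54.49 in
Ȳ = 431460.00 / 8700.00 = 49.59 in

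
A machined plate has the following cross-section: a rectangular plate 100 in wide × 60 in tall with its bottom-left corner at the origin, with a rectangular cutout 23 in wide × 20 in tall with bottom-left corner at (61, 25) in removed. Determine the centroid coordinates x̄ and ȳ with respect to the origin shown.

x̄ = 48.13 in, ȳ = 29.58 in

plate: A = 100 × 60 = 6000.00, centroid at (50.00, 30.00).
hole: A = −(23 × 20) = -460.00, centroid at (72.50, 35.00).
ΣA = 5540.00 in², ΣAx̄ = 266650.00 in³, ΣAȳ = 163900.00 in³.
x̄ = 266650.00/5540.00 = 48.13 in; ȳ = 163900.00/5540.00 = 29.58 in.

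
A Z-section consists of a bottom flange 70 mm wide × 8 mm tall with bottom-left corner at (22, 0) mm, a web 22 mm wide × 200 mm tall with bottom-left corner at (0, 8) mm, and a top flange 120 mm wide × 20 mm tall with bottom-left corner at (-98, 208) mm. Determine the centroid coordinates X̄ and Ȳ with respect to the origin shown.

X̄ = -1.48 mm, Ȳ = 135.96 mm

bottom flange: A = 70 × 8 = 560.00, centroid at (57.00, 4.00).
web: A = 22 × 200 = 4400.00, centroid at (11.00, 108.00).
top flange: A = 120 × 20 = 2400.00, centroid at (-38.00, 218.00).
ΣA = 7360.00 mm², ΣAX̄ = -10880.00 mm³, ΣAȲ = 1000640.00 mm³.
X̄ = -10880.00/7360.00 = -1.48 mm; Ȳ = 1000640.00/7360.00 = 135.96 mm.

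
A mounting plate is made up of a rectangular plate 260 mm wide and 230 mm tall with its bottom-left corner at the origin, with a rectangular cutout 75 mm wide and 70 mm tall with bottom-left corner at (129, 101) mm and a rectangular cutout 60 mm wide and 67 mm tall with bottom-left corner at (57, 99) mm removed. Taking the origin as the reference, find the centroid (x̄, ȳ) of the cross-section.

plate: A = 260 × 230 = 59800.00, centroid at (130.00, 115.00).
hole 1: A = −(75 × 70) = -5250.00, centroid at (166.50, 136.00).
hole 2: A = −(60 × 67) = -4020.00, centroid at (87.00, 132.50).
ΣA = 50530.00 mm²
ΣAx̄ = (59800.00)(130.00) + (-5250.00)(166.50) + (-4020.00)(87.00) = 6550135.00 mm³
ΣAȳ = (59800.00)(115.00) + (-5250.00)(136.00) + (-4020.00)(132.50) = 5630350.00 mm³
x̄ = 6550135.00 / 50530.00 = 129.63 mm
ȳ = 5630350.00 / 50530.00 = 111.43 mm

x̄ = 129.63 mm, ȳ = 111.43 mm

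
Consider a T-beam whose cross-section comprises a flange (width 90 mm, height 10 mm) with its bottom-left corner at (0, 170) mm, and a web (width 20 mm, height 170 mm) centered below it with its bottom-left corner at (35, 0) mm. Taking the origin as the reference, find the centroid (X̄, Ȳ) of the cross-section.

web: A = 20 × 170 = 3400.00, centroid at (45.00, 85.00).
flange: A = 90 × 10 = 900.00, centroid at (45.00, 175.00).
ΣA = 4300.00 mm², ΣAX̄ = 193500.00 mm³, ΣAȲ = 446500.00 mm³.
X̄ = 193500.00/4300.00 = 45.00 mm; Ȳ = 446500.00/4300.00 = 103.84 mm.

X̄ = 45.00 mm, Ȳ = 103.84 mm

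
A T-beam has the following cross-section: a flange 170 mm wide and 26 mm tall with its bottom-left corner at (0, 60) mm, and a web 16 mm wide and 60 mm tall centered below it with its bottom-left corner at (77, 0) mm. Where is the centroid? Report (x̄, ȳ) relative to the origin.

Part | A | x̄ᵢ | ȳᵢ | A·x̄ᵢ | A·ȳᵢ
web | 960.00 | 85.00 | 30.00 | 81600.00 | 28800.00
flange | 4420.00 | 85.00 | 73.00 | 375700.00 | 322660.00
Σ | 5380.00 |  |  | 457300.00 | 351460.00
x̄ = 457300.00 / 5380.00 = 85.00 mm
ȳ = 351460.00 / 5380.00 = 65.33 mm

x̄ = 85.00 mm, ȳ = 65.33 mm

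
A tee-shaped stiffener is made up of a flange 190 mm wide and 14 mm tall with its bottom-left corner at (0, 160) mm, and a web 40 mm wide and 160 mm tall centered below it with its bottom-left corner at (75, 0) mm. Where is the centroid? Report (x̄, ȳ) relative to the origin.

web: A = 40 × 160 = 6400.00, centroid at (95.00, 80.00).
flange: A = 190 × 14 = 2660.00, centroid at (95.00, 167.00).
ΣA = 9060.00 mm², ΣAx̄ = 860700.00 mm³, ΣAȳ = 956220.00 mm³.
x̄ = 860700.00/9060.00 = 95.00 mm; ȳ = 956220.00/9060.00 = 105.54 mm.

x̄ = 95.00 mm, ȳ = 105.54 mm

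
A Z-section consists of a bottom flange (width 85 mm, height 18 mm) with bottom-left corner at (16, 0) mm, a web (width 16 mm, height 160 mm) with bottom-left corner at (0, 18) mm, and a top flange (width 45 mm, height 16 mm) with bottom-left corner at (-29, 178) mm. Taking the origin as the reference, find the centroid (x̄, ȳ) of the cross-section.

x̄ = 21.89 mm, ȳ = 82.86 mm

Part | A | x̄ᵢ | ȳᵢ | A·x̄ᵢ | A·ȳᵢ
bottom flange | 1530.00 | 58.50 | 9.00 | 89505.00 | 13770.00
web | 2560.00 | 8.00 | 98.00 | 20480.00 | 250880.00
top flange | 720.00 | -6.50 | 186.00 | -4680.00 | 133920.00
Σ | 4810.00 |  |  | 105305.00 | 398570.00
x̄ = 105305.00 / 4810.00 = 21.89 mm
ȳ = 398570.00 / 4810.00 = 82.86 mm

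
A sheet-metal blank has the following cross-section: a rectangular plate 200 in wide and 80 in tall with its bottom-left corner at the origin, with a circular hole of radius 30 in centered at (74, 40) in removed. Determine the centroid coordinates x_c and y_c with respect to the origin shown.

x_c = 105.58 in, y_c = 40.00 in

Part | A | x̄ᵢ | ȳᵢ | A·x̄ᵢ | A·ȳᵢ
plate | 16000.00 | 100.00 | 40.00 | 1600000.00 | 640000.00
hole | -2827.43 | 74.00 | 40.00 | -209230.07 | -113097.34
Σ | 13172.57 |  |  | 1390769.93 | 526902.66
x_c = 1390769.93 / 13172.57 = 105.58 in
y_c = 526902.66 / 13172.57 = 40.00 in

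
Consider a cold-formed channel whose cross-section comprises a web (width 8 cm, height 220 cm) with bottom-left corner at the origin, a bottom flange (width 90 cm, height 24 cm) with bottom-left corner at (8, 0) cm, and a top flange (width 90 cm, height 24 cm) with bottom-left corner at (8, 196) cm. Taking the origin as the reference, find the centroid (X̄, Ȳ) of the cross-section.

web: A = 8 × 220 = 1760.00, centroid at (4.00, 110.00).
bottom flange: A = 90 × 24 = 2160.00, centroid at (53.00, 12.00).
top flange: A = 90 × 24 = 2160.00, centroid at (53.00, 208.00).
ΣA = 6080.00 cm², ΣAX̄ = 236000.00 cm³, ΣAȲ = 668800.00 cm³.
X̄ = 236000.00/6080.00 = 38.82 cm; Ȳ = 668800.00/6080.00 = 110.00 cm.

X̄ = 38.82 cm, Ȳ = 110.00 cm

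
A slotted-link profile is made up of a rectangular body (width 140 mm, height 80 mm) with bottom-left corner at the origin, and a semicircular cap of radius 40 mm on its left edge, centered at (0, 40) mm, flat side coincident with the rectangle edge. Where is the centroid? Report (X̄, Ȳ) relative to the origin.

X̄ = 54.06 mm, Ȳ = 40.00 mm

Part | A | x̄ᵢ | ȳᵢ | A·x̄ᵢ | A·ȳᵢ
rectangular body | 11200.00 | 70.00 | 40.00 | 784000.00 | 448000.00
semicircular end | 2513.27 | -16.98 | 40.00 | -42666.67 | 100530.96
Σ | 13713.27 |  |  | 741333.33 | 548530.96
X̄ = 741333.33 / 13713.27 = 54.06 mm
Ȳ = 548530.96 / 13713.27 = 40.00 mm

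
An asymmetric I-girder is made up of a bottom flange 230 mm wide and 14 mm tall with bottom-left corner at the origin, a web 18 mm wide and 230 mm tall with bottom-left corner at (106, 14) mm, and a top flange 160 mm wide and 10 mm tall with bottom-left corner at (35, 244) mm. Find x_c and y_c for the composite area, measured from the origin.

Part | A | x̄ᵢ | ȳᵢ | A·x̄ᵢ | A·ȳᵢ
bottom flange | 3220.00 | 115.00 | 7.00 | 370300.00 | 22540.00
web | 4140.00 | 115.00 | 129.00 | 476100.00 | 534060.00
top flange | 1600.00 | 115.00 | 249.00 | 184000.00 | 398400.00
Σ | 8960.00 |  |  | 1030400.00 | 955000.00
x_c = 1030400.00 / 8960.00 = 115.00 mm
y_c = 955000.00 / 8960.00 = 106.58 mm

x_c = 115.00 mm, y_c = 106.58 mm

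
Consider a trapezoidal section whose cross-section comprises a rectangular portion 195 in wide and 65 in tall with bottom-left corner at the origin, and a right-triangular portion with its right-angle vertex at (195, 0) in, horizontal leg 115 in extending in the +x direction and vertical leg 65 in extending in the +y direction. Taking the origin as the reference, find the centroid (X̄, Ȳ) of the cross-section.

Part | A | x̄ᵢ | ȳᵢ | A·x̄ᵢ | A·ȳᵢ
rectangular portion | 12675.00 | 97.50 | 32.50 | 1235812.50 | 411937.50
triangular portion | 3737.50 | 233.33 | 21.67 | 872083.33 | 80979.17
Σ | 16412.50 |  |  | 2107895.83 | 492916.67
X̄ = 2107895.83 / 16412.50 = 128.43 in
Ȳ = 492916.67 / 16412.50 = 30.03 in

X̄ = 128.43 in, Ȳ = 30.03 in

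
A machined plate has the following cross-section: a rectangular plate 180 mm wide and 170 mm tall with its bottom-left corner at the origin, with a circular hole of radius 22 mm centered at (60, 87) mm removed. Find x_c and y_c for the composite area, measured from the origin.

plate: A = 180 × 170 = 30600.00, centroid at (90.00, 85.00).
hole: A = −π·22² = -1520.53, centroid at (60.00, 87.00).
ΣA = 29079.47 mm², ΣAx_c = 2662768.15 mm³, ΣAy_c = 2468713.82 mm³.
x_c = 2662768.15/29079.47 = 91.57 mm; y_c = 2468713.82/29079.47 = 84.90 mm.

x_c = 91.57 mm, y_c = 84.90 mm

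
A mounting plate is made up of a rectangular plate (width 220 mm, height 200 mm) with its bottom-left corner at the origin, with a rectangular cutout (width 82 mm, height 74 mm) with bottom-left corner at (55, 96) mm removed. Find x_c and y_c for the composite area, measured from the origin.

x_c = 112.24 mm, y_c = 94.72 mm

plate: A = 220 × 200 = 44000.00, centroid at (110.00, 100.00).
hole: A = −(82 × 74) = -6068.00, centroid at (96.00, 133.00).
ΣA = 37932.00 mm², ΣAx_c = 4257472.00 mm³, ΣAy_c = 3592956.00 mm³.
x_c = 4257472.00/37932.00 = 112.24 mm; y_c = 3592956.00/37932.00 = 94.72 mm.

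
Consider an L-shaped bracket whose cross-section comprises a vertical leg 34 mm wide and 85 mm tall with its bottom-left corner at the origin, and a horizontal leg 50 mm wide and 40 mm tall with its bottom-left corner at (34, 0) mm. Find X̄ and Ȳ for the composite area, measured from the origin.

Part | A | x̄ᵢ | ȳᵢ | A·x̄ᵢ | A·ȳᵢ
vertical leg | 2890.00 | 17.00 | 42.50 | 49130.00 | 122825.00
horizontal leg | 2000.00 | 59.00 | 20.00 | 118000.00 | 40000.00
Σ | 4890.00 |  |  | 167130.00 | 162825.00
X̄ = 167130.00 / 4890.00 = 34.18 mm
Ȳ = 162825.00 / 4890.00 = 33.30 mm

X̄ = 34.18 mm, Ȳ = 33.30 mm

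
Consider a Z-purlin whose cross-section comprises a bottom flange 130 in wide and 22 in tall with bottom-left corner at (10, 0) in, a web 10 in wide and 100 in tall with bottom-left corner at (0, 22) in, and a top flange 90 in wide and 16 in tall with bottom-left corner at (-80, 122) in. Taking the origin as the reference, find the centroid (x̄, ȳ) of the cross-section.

bottom flange: A = 130 × 22 = 2860.00, centroid at (75.00, 11.00).
web: A = 10 × 100 = 1000.00, centroid at (5.00, 72.00).
top flange: A = 90 × 16 = 1440.00, centroid at (-35.00, 130.00).
ΣA = 5300.00 in², ΣAx̄ = 169100.00 in³, ΣAȳ = 290660.00 in³.
x̄ = 169100.00/5300.00 = 31.91 in; ȳ = 290660.00/5300.00 = 54.84 in.

x̄ = 31.91 in, ȳ = 54.84 in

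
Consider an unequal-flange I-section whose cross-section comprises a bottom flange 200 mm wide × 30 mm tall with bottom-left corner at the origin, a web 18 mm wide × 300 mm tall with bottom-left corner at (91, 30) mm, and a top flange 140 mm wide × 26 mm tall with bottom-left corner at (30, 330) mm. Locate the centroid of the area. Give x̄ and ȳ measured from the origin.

x̄ = 100.00 mm, ȳ = 153.62 mm

bottom flange: A = 200 × 30 = 6000.00, centroid at (100.00, 15.00).
web: A = 18 × 300 = 5400.00, centroid at (100.00, 180.00).
top flange: A = 140 × 26 = 3640.00, centroid at (100.00, 343.00).
ΣA = 15040.00 mm²
ΣAx̄ = (6000.00)(100.00) + (5400.00)(100.00) + (3640.00)(100.00) = 1504000.00 mm³
ΣAȳ = (6000.00)(15.00) + (5400.00)(180.00) + (3640.00)(343.00) = 2310520.00 mm³
x̄ = 1504000.00 / 15040.00 = 100.00 mm
ȳ = 2310520.00 / 15040.00 = 153.62 mm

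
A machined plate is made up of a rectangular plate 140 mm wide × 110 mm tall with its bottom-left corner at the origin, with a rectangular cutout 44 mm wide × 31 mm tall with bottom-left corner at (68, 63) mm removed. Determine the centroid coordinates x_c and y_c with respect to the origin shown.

x_c = 68.06 mm, y_c = 52.72 mm

plate: A = 140 × 110 = 15400.00, centroid at (70.00, 55.00).
hole: A = −(44 × 31) = -1364.00, centroid at (90.00, 78.50).
ΣA = 14036.00 mm², ΣAx_c = 955240.00 mm³, ΣAy_c = 739926.00 mm³.
x_c = 955240.00/14036.00 = 68.06 mm; y_c = 739926.00/14036.00 = 52.72 mm.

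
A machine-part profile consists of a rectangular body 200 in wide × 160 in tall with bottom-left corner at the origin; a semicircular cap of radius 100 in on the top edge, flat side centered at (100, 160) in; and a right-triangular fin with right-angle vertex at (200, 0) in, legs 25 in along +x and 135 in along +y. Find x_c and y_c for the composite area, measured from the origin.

rectangular body: A = 200 × 160 = 32000.00, centroid at (100.00, 80.00).
semicircular top: A = ½π·100² = 15707.96, centroid at (100.00, 202.44).
triangular fin: A = ½·25·135 = 1687.50, centroid at (208.33, 45.00).
ΣA = 49395.46 in², ΣAx_c = 5122358.83 in³, ΣAy_c = 5815878.29 in³.
x_c = 5122358.83/49395.46 = 103.70 in; y_c = 5815878.29/49395.46 = 117.74 in.

x_c = 103.70 in, y_c = 117.74 in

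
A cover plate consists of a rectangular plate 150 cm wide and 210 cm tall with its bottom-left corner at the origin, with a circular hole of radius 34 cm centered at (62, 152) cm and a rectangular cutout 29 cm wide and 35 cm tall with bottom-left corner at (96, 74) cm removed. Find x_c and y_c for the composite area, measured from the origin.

plate: A = 150 × 210 = 31500.00, centroid at (75.00, 105.00).
hole 1: A = −π·34² = -3631.68, centroid at (62.00, 152.00).
hole 2: A = −(29 × 35) = -1015.00, centroid at (110.50, 91.50).
ΣA = 26853.32 cm²
ΣAx_c = (31500.00)(75.00) + (-3631.68)(62.00) + (-1015.00)(110.50) = 2025178.27 cm³
ΣAy_c = (31500.00)(105.00) + (-3631.68)(152.00) + (-1015.00)(91.50) = 2662611.97 cm³
x_c = 2025178.27 / 26853.32 = 75.42 cm
y_c = 2662611.97 / 26853.32 = 99.15 cm

x_c = 75.42 cm, y_c = 99.15 cm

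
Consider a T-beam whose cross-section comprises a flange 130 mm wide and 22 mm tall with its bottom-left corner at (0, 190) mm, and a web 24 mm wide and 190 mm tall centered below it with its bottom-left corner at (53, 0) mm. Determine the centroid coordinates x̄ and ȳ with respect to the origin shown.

x̄ = 65.00 mm, ȳ = 135.86 mm

Part | A | x̄ᵢ | ȳᵢ | A·x̄ᵢ | A·ȳᵢ
web | 4560.00 | 65.00 | 95.00 | 296400.00 | 433200.00
flange | 2860.00 | 65.00 | 201.00 | 185900.00 | 574860.00
Σ | 7420.00 |  |  | 482300.00 | 1008060.00
x̄ = 482300.00 / 7420.00 = 65.00 mm
ȳ = 1008060.00 / 7420.00 = 135.86 mm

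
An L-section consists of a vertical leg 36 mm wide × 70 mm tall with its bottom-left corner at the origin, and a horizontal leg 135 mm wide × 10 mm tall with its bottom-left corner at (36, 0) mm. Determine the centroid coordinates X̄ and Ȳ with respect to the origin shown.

X̄ = 47.83 mm, Ȳ = 24.53 mm

vertical leg: A = 36 × 70 = 2520.00, centroid at (18.00, 35.00).
horizontal leg: A = 135 × 10 = 1350.00, centroid at (103.50, 5.00).
ΣA = 3870.00 mm², ΣAX̄ = 185085.00 mm³, ΣAȲ = 94950.00 mm³.
X̄ = 185085.00/3870.00 = 47.83 mm; Ȳ = 94950.00/3870.00 = 24.53 mm.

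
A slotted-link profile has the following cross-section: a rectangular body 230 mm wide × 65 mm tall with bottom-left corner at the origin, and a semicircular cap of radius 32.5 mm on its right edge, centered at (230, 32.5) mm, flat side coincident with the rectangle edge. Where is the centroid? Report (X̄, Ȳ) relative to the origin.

Part | A | x̄ᵢ | ȳᵢ | A·x̄ᵢ | A·ȳᵢ
rectangular body | 14950.00 | 115.00 | 32.50 | 1719250.00 | 485875.00
semicircular end | 1659.15 | 243.79 | 32.50 | 404490.75 | 53922.49
Σ | 16609.15 |  |  | 2123740.75 | 539797.49
X̄ = 2123740.75 / 16609.15 = 127.87 mm
Ȳ = 539797.49 / 16609.15 = 32.50 mm

X̄ = 127.87 mm, Ȳ = 32.50 mm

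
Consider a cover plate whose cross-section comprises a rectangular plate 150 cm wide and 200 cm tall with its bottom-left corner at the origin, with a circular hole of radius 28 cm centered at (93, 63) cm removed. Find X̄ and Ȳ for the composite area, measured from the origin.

Part | A | x̄ᵢ | ȳᵢ | A·x̄ᵢ | A·ȳᵢ
plate | 30000.00 | 75.00 | 100.00 | 2250000.00 | 3000000.00
hole | -2463.01 | 93.00 | 63.00 | -229059.80 | -155169.54
Σ | 27536.99 |  |  | 2020940.20 | 2844830.46
X̄ = 2020940.20 / 27536.99 = 73.39 cm
Ȳ = 2844830.46 / 27536.99 = 103.31 cm

X̄ = 73.39 cm, Ȳ = 103.31 cm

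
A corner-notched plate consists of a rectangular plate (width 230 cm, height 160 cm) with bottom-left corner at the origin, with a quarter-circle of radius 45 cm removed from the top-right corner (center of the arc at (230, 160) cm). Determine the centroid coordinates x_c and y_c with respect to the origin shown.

x_c = 110.67 cm, y_c = 77.25 cm

plate: A = 230 × 160 = 36800.00, centroid at (115.00, 80.00).
removed quarter-circle: A = −¼π·45² = -1590.43, centroid at (210.90, 140.90).
ΣA = 35209.57 cm²
ΣAx_c = (36800.00)(115.00) + (-1590.43)(210.90) = 3896575.81 cm³
ΣAy_c = (36800.00)(80.00) + (-1590.43)(140.90) = 2719906.00 cm³
x_c = 3896575.81 / 35209.57 = 110.67 cm
y_c = 2719906.00 / 35209.57 = 77.25 cm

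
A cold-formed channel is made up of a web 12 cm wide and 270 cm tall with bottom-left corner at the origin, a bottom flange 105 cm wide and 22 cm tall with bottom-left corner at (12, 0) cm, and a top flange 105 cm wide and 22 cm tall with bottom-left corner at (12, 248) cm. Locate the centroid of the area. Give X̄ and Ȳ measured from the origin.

X̄ = 40.39 cm, Ȳ = 135.00 cm

web: A = 12 × 270 = 3240.00, centroid at (6.00, 135.00).
bottom flange: A = 105 × 22 = 2310.00, centroid at (64.50, 11.00).
top flange: A = 105 × 22 = 2310.00, centroid at (64.50, 259.00).
ΣA = 7860.00 cm²
ΣAX̄ = (3240.00)(6.00) + (2310.00)(64.50) + (2310.00)(64.50) = 317430.00 cm³
ΣAȲ = (3240.00)(135.00) + (2310.00)(11.00) + (2310.00)(259.00) = 1061100.00 cm³
X̄ = 317430.00 / 7860.00 = 40.39 cm
Ȳ = 1061100.00 / 7860.00 = 135.00 cm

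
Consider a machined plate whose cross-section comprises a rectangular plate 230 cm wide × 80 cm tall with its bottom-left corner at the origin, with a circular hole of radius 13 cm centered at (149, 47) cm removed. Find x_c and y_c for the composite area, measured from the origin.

x_c = 113.99 cm, y_c = 39.79 cm

plate: A = 230 × 80 = 18400.00, centroid at (115.00, 40.00).
hole: A = −π·13² = -530.93, centroid at (149.00, 47.00).
ΣA = 17869.07 cm², ΣAx_c = 2036891.56 cm³, ΣAy_c = 711046.33 cm³.
x_c = 2036891.56/17869.07 = 113.99 cm; y_c = 711046.33/17869.07 = 39.79 cm.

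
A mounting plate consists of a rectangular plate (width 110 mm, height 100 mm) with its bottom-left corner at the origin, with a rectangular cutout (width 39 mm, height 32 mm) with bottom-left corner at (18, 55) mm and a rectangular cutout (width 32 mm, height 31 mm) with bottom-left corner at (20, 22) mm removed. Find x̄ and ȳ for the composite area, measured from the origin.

plate: A = 110 × 100 = 11000.00, centroid at (55.00, 50.00).
hole 1: A = −(39 × 32) = -1248.00, centroid at (37.50, 71.00).
hole 2: A = −(32 × 31) = -992.00, centroid at (36.00, 37.50).
ΣA = 8760.00 mm²
ΣAx̄ = (11000.00)(55.00) + (-1248.00)(37.50) + (-992.00)(36.00) = 522488.00 mm³
ΣAȳ = (11000.00)(50.00) + (-1248.00)(71.00) + (-992.00)(37.50) = 424192.00 mm³
x̄ = 522488.00 / 8760.00 = 59.64 mm
ȳ = 424192.00 / 8760.00 = 48.42 mm

x̄ = 59.64 mm, ȳ = 48.42 mm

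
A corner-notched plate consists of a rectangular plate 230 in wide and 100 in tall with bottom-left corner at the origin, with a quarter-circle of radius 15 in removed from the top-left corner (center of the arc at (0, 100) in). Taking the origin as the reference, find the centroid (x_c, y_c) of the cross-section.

x_c = 115.84 in, y_c = 49.66 in

plate: A = 230 × 100 = 23000.00, centroid at (115.00, 50.00).
removed quarter-circle: A = −¼π·15² = -176.71, centroid at (6.37, 93.63).
ΣA = 22823.29 in²
ΣAx_c = (23000.00)(115.00) + (-176.71)(6.37) = 2643875.00 in³
ΣAy_c = (23000.00)(50.00) + (-176.71)(93.63) = 1133453.54 in³
x_c = 2643875.00 / 22823.29 = 115.84 in
y_c = 1133453.54 / 22823.29 = 49.66 in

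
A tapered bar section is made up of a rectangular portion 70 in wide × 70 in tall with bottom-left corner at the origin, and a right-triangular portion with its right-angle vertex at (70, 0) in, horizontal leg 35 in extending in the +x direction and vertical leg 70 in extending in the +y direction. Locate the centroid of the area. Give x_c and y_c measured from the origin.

x_c = 44.33 in, y_c = 32.67 in

rectangular portion: A = 70 × 70 = 4900.00, centroid at (35.00, 35.00).
triangular portion: A = ½·35·70 = 1225.00, centroid at (81.67, 23.33).
ΣA = 6125.00 in²
ΣAx_c = (4900.00)(35.00) + (1225.00)(81.67) = 271541.67 in³
ΣAy_c = (4900.00)(35.00) + (1225.00)(23.33) = 200083.33 in³
x_c = 271541.67 / 6125.00 = 44.33 in
y_c = 200083.33 / 6125.00 = 32.67 in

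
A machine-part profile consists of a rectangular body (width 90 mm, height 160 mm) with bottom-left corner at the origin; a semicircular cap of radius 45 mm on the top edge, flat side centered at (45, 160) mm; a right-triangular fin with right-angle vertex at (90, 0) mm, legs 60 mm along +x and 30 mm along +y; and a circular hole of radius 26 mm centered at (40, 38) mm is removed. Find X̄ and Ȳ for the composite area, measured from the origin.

X̄ = 49.23 mm, Ȳ = 100.87 mm

rectangular body: A = 90 × 160 = 14400.00, centroid at (45.00, 80.00).
semicircular top: A = ½π·45² = 3180.86, centroid at (45.00, 179.10).
triangular fin: A = ½·60·30 = 900.00, centroid at (110.00, 10.00).
hole: A = −π·26² = -2123.72, centroid at (40.00, 38.00).
ΣA = 16357.15 mm², ΣAX̄ = 805190.15 mm³, ΣAȲ = 1649986.78 mm³.
X̄ = 805190.15/16357.15 = 49.23 mm; Ȳ = 1649986.78/16357.15 = 100.87 mm.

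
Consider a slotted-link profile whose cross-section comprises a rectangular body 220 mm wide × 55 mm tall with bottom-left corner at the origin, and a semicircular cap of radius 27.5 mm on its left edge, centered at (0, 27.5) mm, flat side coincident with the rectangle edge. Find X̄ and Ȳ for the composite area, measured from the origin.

X̄ = 99.12 mm, Ȳ = 27.50 mm

rectangular body: A = 220 × 55 = 12100.00, centroid at (110.00, 27.50).
semicircular end: A = ½π·27.5² = 1187.91, centroid at (-11.67, 27.50).
ΣA = 13287.91 mm², ΣAX̄ = 1317135.42 mm³, ΣAȲ = 365417.65 mm³.
X̄ = 1317135.42/13287.91 = 99.12 mm; Ȳ = 365417.65/13287.91 = 27.50 mm.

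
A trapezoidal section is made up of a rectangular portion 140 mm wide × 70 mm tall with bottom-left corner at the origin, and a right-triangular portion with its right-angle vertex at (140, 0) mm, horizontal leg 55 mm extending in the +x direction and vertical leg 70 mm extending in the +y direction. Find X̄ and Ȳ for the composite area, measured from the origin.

rectangular portion: A = 140 × 70 = 9800.00, centroid at (70.00, 35.00).
triangular portion: A = ½·55·70 = 1925.00, centroid at (158.33, 23.33).
ΣA = 11725.00 mm², ΣAX̄ = 990791.67 mm³, ΣAȲ = 387916.67 mm³.
X̄ = 990791.67/11725.00 = 84.50 mm; Ȳ = 387916.67/11725.00 = 33.08 mm.

X̄ = 84.50 mm, Ȳ = 33.08 mm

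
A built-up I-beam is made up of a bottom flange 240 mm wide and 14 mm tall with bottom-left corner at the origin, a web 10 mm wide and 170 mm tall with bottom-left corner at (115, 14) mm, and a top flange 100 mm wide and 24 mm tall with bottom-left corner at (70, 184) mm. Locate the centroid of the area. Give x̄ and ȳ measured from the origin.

bottom flange: A = 240 × 14 = 3360.00, centroid at (120.00, 7.00).
web: A = 10 × 170 = 1700.00, centroid at (120.00, 99.00).
top flange: A = 100 × 24 = 2400.00, centroid at (120.00, 196.00).
ΣA = 7460.00 mm², ΣAx̄ = 895200.00 mm³, ΣAȳ = 662220.00 mm³.
x̄ = 895200.00/7460.00 = 120.00 mm; ȳ = 662220.00/7460.00 = 88.77 mm.

x̄ = 120.00 mm, ȳ = 88.77 mm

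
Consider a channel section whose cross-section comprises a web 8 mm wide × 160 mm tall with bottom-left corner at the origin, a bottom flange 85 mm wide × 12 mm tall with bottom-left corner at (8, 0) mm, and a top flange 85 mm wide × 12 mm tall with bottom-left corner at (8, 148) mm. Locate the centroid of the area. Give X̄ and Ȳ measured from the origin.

X̄ = 32.57 mm, Ȳ = 80.00 mm

Part | A | x̄ᵢ | ȳᵢ | A·x̄ᵢ | A·ȳᵢ
web | 1280.00 | 4.00 | 80.00 | 5120.00 | 102400.00
bottom flange | 1020.00 | 50.50 | 6.00 | 51510.00 | 6120.00
top flange | 1020.00 | 50.50 | 154.00 | 51510.00 | 157080.00
Σ | 3320.00 |  |  | 108140.00 | 265600.00
X̄ = 108140.00 / 3320.00 = 32.57 mm
Ȳ = 265600.00 / 3320.00 = 80.00 mm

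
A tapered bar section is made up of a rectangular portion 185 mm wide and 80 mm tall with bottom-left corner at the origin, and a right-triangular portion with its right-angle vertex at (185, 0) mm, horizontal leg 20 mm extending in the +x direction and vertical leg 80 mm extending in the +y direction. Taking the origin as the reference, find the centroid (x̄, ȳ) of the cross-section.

x̄ = 97.59 mm, ȳ = 39.32 mm

rectangular portion: A = 185 × 80 = 14800.00, centroid at (92.50, 40.00).
triangular portion: A = ½·20·80 = 800.00, centroid at (191.67, 26.67).
ΣA = 15600.00 mm², ΣAx̄ = 1522333.33 mm³, ΣAȳ = 613333.33 mm³.
x̄ = 1522333.33/15600.00 = 97.59 mm; ȳ = 613333.33/15600.00 = 39.32 mm.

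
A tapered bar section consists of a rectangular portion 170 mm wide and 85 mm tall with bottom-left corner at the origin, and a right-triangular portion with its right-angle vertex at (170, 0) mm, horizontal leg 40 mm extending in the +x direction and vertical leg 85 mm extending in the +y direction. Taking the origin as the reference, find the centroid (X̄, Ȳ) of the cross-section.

Part | A | x̄ᵢ | ȳᵢ | A·x̄ᵢ | A·ȳᵢ
rectangular portion | 14450.00 | 85.00 | 42.50 | 1228250.00 | 614125.00
triangular portion | 1700.00 | 183.33 | 28.33 | 311666.67 | 48166.67
Σ | 16150.00 |  |  | 1539916.67 | 662291.67
X̄ = 1539916.67 / 16150.00 = 95.35 mm
Ȳ = 662291.67 / 16150.00 = 41.01 mm

X̄ = 95.35 mm, Ȳ = 41.01 mm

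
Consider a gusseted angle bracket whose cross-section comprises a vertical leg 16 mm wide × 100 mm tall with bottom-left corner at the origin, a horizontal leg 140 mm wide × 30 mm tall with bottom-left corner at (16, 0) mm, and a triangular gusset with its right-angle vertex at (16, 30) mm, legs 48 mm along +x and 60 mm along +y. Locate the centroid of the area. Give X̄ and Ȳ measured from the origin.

vertical leg: A = 16 × 100 = 1600.00, centroid at (8.00, 50.00).
horizontal leg: A = 140 × 30 = 4200.00, centroid at (86.00, 15.00).
gusset: A = ½·48·60 = 1440.00, centroid at (32.00, 50.00).
ΣA = 7240.00 mm²
ΣAX̄ = (1600.00)(8.00) + (4200.00)(86.00) + (1440.00)(32.00) = 420080.00 mm³
ΣAȲ = (1600.00)(50.00) + (4200.00)(15.00) + (1440.00)(50.00) = 215000.00 mm³
X̄ = 420080.00 / 7240.00 = 58.02 mm
Ȳ = 215000.00 / 7240.00 = 29.70 mm

X̄ = 58.02 mm, Ȳ = 29.70 mm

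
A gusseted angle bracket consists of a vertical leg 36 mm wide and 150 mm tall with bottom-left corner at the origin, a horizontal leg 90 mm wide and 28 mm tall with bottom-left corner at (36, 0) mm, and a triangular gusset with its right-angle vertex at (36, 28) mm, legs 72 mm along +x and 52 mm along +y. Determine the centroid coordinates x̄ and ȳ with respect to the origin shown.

x̄ = 42.24 mm, ȳ = 53.63 mm

vertical leg: A = 36 × 150 = 5400.00, centroid at (18.00, 75.00).
horizontal leg: A = 90 × 28 = 2520.00, centroid at (81.00, 14.00).
gusset: A = ½·72·52 = 1872.00, centroid at (60.00, 45.33).
ΣA = 9792.00 mm², ΣAx̄ = 413640.00 mm³, ΣAȳ = 525144.00 mm³.
x̄ = 413640.00/9792.00 = 42.24 mm; ȳ = 525144.00/9792.00 = 53.63 mm.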